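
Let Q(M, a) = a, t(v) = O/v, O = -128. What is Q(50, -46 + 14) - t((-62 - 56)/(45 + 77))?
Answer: -9696/59 ≈ -164.34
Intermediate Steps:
t(v) = -128/v
Q(50, -46 + 14) - t((-62 - 56)/(45 + 77)) = (-46 + 14) - (-128)/((-62 - 56)/(45 + 77)) = -32 - (-128)/((-118/122)) = -32 - (-128)/((-118*1/122)) = -32 - (-128)/(-59/61) = -32 - (-128)*(-61)/59 = -32 - 1*7808/59 = -32 - 7808/59 = -9696/59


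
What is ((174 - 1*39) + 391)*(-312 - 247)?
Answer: -294034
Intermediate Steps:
((174 - 1*39) + 391)*(-312 - 247) = ((174 - 39) + 391)*(-559) = (135 + 391)*(-559) = 526*(-559) = -294034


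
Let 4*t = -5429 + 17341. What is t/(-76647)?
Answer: -2978/76647 ≈ -0.038853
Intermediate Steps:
t = 2978 (t = (-5429 + 17341)/4 = (¼)*11912 = 2978)
t/(-76647) = 2978/(-76647) = 2978*(-1/76647) = -2978/76647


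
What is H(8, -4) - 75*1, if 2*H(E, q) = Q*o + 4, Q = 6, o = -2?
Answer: -79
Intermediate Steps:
H(E, q) = -4 (H(E, q) = (6*(-2) + 4)/2 = (-12 + 4)/2 = (½)*(-8) = -4)
H(8, -4) - 75*1 = -4 - 75*1 = -4 - 75 = -79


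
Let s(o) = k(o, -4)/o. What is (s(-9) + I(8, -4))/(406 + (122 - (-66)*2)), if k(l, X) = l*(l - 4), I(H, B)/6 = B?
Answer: -37/660 ≈ -0.056061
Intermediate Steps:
I(H, B) = 6*B
k(l, X) = l*(-4 + l)
s(o) = -4 + o (s(o) = (o*(-4 + o))/o = -4 + o)
(s(-9) + I(8, -4))/(406 + (122 - (-66)*2)) = ((-4 - 9) + 6*(-4))/(406 + (122 - (-66)*2)) = (-13 - 24)/(406 + (122 - 1*(-132))) = -37/(406 + (122 + 132)) = -37/(406 + 254) = -37/660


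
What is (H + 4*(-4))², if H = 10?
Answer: 36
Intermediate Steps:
(H + 4*(-4))² = (10 + 4*(-4))² = (10 - 16)² = (-6)² = 36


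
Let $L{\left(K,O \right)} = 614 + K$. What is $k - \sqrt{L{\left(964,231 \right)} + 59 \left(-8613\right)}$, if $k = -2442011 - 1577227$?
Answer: $-4019238 - i \sqrt{506589} \approx -4.0192 \cdot 10^{6} - 711.75 i$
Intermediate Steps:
$k = -4019238$ ($k = -2442011 - 1577227 = -4019238$)
$k - \sqrt{L{\left(964,231 \right)} + 59 \left(-8613\right)} = -4019238 - \sqrt{\left(614 + 964\right) + 59 \left(-8613\right)} = -4019238 - \sqrt{1578 - 508167} = -4019238 - \sqrt{-506589} = -4019238 - i \sqrt{506589}$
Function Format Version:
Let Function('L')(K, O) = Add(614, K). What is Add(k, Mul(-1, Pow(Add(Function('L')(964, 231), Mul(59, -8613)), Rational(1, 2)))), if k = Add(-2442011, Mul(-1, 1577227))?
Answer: Add(-4019238, Mul(-1, I, Pow(506589, Rational(1, 2)))) ≈ Add(-4.0192e+6, Mul(-711.75, I))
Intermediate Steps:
k = -4019238 (k = Add(-2442011, -1577227) = -4019238)
Add(k, Mul(-1, Pow(Add(Function('L')(964, 231), Mul(59, -8613)), Rational(1, 2)))) = Add(-4019238, Mul(-1, Pow(Add(Add(614, 964), Mul(59, -8613)), Rational(1, 2)))) = Add(-4019238, Mul(-1, Pow(Add(1578, -508167), Rational(1, 2)))) = Add(-4019238, Mul(-1, Pow(-506589, Rational(1, 2)))) = Add(-4019238, Mul(-1, Mul(I, Pow(506589, Rational(1, 2))))) = Add(-4019238, Mul(-1, I, Pow(506589, Rational(1, 2))))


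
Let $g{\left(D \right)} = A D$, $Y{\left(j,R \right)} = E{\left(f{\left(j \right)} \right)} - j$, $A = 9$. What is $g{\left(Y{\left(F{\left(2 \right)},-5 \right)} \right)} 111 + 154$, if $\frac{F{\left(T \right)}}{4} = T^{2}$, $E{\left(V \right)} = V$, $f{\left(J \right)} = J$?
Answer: $154$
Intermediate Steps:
$F{\left(T \right)} = 4 T^{2}$
$Y{\left(j,R \right)} = 0$ ($Y{\left(j,R \right)} = j - j = 0$)
$g{\left(D \right)} = 9 D$
$g{\left(Y{\left(F{\left(2 \right)},-5 \right)} \right)} 111 + 154 = 9 \cdot 0 \cdot 111 + 154 = 0 \cdot 111 + 154 = 0 + 154 = 154$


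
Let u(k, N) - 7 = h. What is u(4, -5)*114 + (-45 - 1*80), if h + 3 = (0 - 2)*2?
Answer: -125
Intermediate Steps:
h = -7 (h = -3 + (0 - 2)*2 = -3 - 2*2 = -3 - 4 = -7)
u(k, N) = 0 (u(k, N) = 7 - 7 = 0)
u(4, -5)*114 + (-45 - 1*80) = 0*114 + (-45 - 1*80) = 0 + (-45 - 80) = 0 - 125 = -125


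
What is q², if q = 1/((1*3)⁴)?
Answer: 1/6561 ≈ 0.00015242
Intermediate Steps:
q = 1/81 (q = 1/(3⁴) = 1/81 ≈ 0.012346)
q² = (1/81)² = 1/6561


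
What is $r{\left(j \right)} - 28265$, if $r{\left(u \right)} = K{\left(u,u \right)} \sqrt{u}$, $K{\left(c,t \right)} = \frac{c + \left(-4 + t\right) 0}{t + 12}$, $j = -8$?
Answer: $-28265 - 4 i \sqrt{2} \approx -28265.0 - 5.6569 i$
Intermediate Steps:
$K{\left(c,t \right)} = \frac{c}{12 + t}$ ($K{\left(c,t \right)} = \frac{c + 0}{12 + t} = \frac{c}{12 + t}$)
$r{\left(u \right)} = \frac{u^{\frac{3}{2}}}{12 + u}$ ($r{\left(u \right)} = \frac{u}{12 + u} \sqrt{u} = \frac{u^{\frac{3}{2}}}{12 + u}$)
$r{\left(j \right)} - 28265 = \frac{\left(-8\right)^{\frac{3}{2}}}{12 - 8} - 28265 = \frac{\left(-16\right) i \sqrt{2}}{4} - 28265 = - 16 i \sqrt{2} \cdot \frac{1}{4} - 28265 = - 4 i \sqrt{2} - 28265 = -28265 - 4 i \sqrt{2}$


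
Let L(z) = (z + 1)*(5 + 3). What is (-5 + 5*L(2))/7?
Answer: 115/7 ≈ 16.429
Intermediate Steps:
L(z) = 8 + 8*z (L(z) = (1 + z)*8 = 8 + 8*z)
(-5 + 5*L(2))/7 = (-5 + 5*(8 + 8*2))/7 = (-5 + 5*(8 + 16))*(⅐) = (-5 + 5*24)*(⅐) = (-5 + 120)*(⅐) = 115*(⅐) = 115/7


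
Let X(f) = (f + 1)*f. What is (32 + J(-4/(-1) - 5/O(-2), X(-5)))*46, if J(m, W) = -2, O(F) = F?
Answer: 1380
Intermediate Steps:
X(f) = f*(1 + f) (X(f) = (1 + f)*f = f*(1 + f))
(32 + J(-4/(-1) - 5/O(-2), X(-5)))*46 = (32 - 2)*46 = 30*46 = 1380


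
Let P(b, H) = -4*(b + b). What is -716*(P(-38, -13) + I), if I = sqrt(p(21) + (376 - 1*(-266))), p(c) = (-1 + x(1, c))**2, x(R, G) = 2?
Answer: -217664 - 716*sqrt(643) ≈ -2.3582e+5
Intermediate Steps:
P(b, H) = -8*b
p(c) = 1 (p(c) = (-1 + 2)**2 = 1**2 = 1)
I = sqrt(643) (I = sqrt(1 + (376 - 1*(-266))) = sqrt(1 + (376 + 266)) = sqrt(1 + 642) = sqrt(643) ≈ 25.357)
-716*(P(-38, -13) + I) = -716*(-8*(-38) + sqrt(643)) = -716*(304 + sqrt(643)) = -217664 - 716*sqrt(643)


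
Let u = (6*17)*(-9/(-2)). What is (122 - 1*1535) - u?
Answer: -1872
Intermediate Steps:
u = 459 (u = 102*(-9*(-1/2)) = 102*(9/2) = 459)
(122 - 1*1535) - u = (122 - 1*1535) - 1*459 = (122 - 1535) - 459 = -1413 - 459 = -1872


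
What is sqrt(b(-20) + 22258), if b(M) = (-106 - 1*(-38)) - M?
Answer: sqrt(22210) ≈ 149.03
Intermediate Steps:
b(M) = -68 - M (b(M) = (-106 + 38) - M = -68 - M)
sqrt(b(-20) + 22258) = sqrt((-68 - 1*(-20)) + 22258) = sqrt((-68 + 20) + 22258) = sqrt(-48 + 22258) = sqrt(22210)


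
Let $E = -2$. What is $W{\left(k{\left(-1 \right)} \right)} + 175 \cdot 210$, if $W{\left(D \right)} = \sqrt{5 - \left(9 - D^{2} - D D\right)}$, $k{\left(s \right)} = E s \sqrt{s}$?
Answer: $36750 + 2 i \sqrt{3} \approx 36750.0 + 3.4641 i$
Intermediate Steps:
$k{\left(s \right)} = - 2 s^{\frac{3}{2}}$ ($k{\left(s \right)} = - 2 s \sqrt{s} = - 2 s^{\frac{3}{2}}$)
$W{\left(D \right)} = \sqrt{-4 + 2 D^{2}}$ ($W{\left(D \right)} = \sqrt{5 + \left(\left(D^{2} + D^{2}\right) - 9\right)} = \sqrt{5 + \left(2 D^{2} - 9\right)} = \sqrt{5 + \left(-9 + 2 D^{2}\right)} = \sqrt{-4 + 2 D^{2}}$)
$W{\left(k{\left(-1 \right)} \right)} + 175 \cdot 210 = \sqrt{-4 + 2 \left(- 2 \left(-1\right)^{\frac{3}{2}}\right)^{2}} + 175 \cdot 210 = \sqrt{-4 + 2 \left(- 2 \left(- i\right)\right)^{2}} + 36750 = \sqrt{-4 + 2 \left(2 i\right)^{2}} + 36750 = \sqrt{-4 + 2 \left(-4\right)} + 36750 = \sqrt{-4 - 8} + 36750 = \sqrt{-12} + 36750 = 2 i \sqrt{3} + 36750 = 36750 + 2 i \sqrt{3}$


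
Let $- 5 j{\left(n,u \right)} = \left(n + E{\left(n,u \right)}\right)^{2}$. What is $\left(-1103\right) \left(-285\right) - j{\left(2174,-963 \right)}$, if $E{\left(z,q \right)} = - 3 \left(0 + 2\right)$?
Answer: $\frac{6271999}{5} \approx 1.2544 \cdot 10^{6}$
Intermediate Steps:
$E{\left(z,q \right)} = -6$ ($E{\left(z,q \right)} = \left(-3\right) 2 = -6$)
$j{\left(n,u \right)} = - \frac{\left(-6 + n\right)^{2}}{5}$ ($j{\left(n,u \right)} = - \frac{\left(n - 6\right)^{2}}{5} = - \frac{\left(-6 + n\right)^{2}}{5}$)
$\left(-1103\right) \left(-285\right) - j{\left(2174,-963 \right)} = \left(-1103\right) \left(-285\right) - - \frac{\left(-6 + 2174\right)^{2}}{5} = 314355 - - \frac{2168^{2}}{5} = 314355 - \left(- \frac{1}{5}\right) 4700224 = 314355 - - \frac{4700224}{5} = 314355 + \frac{4700224}{5} = \frac{6271999}{5}$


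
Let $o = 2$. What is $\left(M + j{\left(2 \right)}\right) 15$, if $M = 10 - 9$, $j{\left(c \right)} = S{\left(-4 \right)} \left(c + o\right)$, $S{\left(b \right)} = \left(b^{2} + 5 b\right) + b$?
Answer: $-465$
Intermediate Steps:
$S{\left(b \right)} = b^{2} + 6 b$
$j{\left(c \right)} = -16 - 8 c$ ($j{\left(c \right)} = - 4 \left(6 - 4\right) \left(c + 2\right) = \left(-4\right) 2 \left(2 + c\right) = - 8 \left(2 + c\right) = -16 - 8 c$)
$M = 1$
$\left(M + j{\left(2 \right)}\right) 15 = \left(1 - 32\right) 15 = \left(-31\right) 15 = -465$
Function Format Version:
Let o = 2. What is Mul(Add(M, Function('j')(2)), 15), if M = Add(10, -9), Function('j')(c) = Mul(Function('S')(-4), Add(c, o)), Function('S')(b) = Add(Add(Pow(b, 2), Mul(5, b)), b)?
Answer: -465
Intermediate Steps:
Function('S')(b) = Add(Pow(b, 2), Mul(6, b))
Function('j')(c) = Add(-16, Mul(-8, c)) (Function('j')(c) = Mul(Mul(-4, Add(6, -4)), Add(c, 2)) = Mul(Mul(-4, 2), Add(2, c)) = Mul(-8, Add(2, c)) = Add(-16, Mul(-8, c)))
M = 1
Mul(Add(M, Function('j')(2)), 15) = Mul(Add(1, Add(-16, Mul(-8, 2))), 15) = Mul(Add(1, Add(-16, -16)), 15) = Mul(Add(1, -32), 15) = Mul(-31, 15) = -465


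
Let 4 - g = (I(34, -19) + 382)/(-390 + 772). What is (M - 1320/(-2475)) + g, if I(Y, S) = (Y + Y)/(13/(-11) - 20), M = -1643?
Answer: -1094412166/667545 ≈ -1639.5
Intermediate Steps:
I(Y, S) = -22*Y/233 (I(Y, S) = (2*Y)/(13*(-1/11) - 20) = (2*Y)/(-13/11 - 20) = (2*Y)/(-233/11) = (2*Y)*(-11/233) = -22*Y/233)
g = 133883/44503 (g = 4 - (-22/233*34 + 382)/(-390 + 772) = 4 - (-748/233 + 382)/382 = 4 - 88258/(233*382) = 4 - 1*44129/44503 = 4 - 44129/44503 = 133883/44503 ≈ 3.0084)
(M - 1320/(-2475)) + g = (-1643 - 1320/(-2475)) + 133883/44503 = (-1643 - 1320*(-1/2475)) + 133883/44503 = (-1643 + 8/15) + 133883/44503 = -24637/15 + 133883/44503 = -1094412166/667545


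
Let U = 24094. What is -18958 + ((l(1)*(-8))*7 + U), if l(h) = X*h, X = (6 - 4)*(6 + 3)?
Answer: 4128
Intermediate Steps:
X = 18 (X = 2*9 = 18)
l(h) = 18*h
-18958 + ((l(1)*(-8))*7 + U) = -18958 + (((18*1)*(-8))*7 + 24094) = -18958 + ((18*(-8))*7 + 24094) = -18958 + (-144*7 + 24094) = -18958 + (-1008 + 24094) = -18958 + 23086 = 4128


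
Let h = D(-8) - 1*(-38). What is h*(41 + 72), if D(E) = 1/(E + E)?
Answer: 68591/16 ≈ 4286.9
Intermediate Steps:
D(E) = 1/(2*E)
h = 607/16 (h = (½)/(-8) - 1*(-38) = (½)*(-⅛) + 38 = -1/16 + 38 = 607/16 ≈ 37.938)
h*(41 + 72) = 607*(41 + 72)/16 = (607/16)*113 = 68591/16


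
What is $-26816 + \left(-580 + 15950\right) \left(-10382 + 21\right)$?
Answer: $-159275386$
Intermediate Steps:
$-26816 + \left(-580 + 15950\right) \left(-10382 + 21\right) = -26816 + 15370 \left(-10361\right) = -26816 - 159248570 = -159275386$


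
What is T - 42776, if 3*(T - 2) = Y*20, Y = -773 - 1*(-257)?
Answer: -46214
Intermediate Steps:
Y = -516 (Y = -773 + 257 = -516)
T = -3438 (T = 2 + (-516*20)/3 = 2 + (⅓)*(-10320) = 2 - 3440 = -3438)
T - 42776 = -3438 - 42776 = -46214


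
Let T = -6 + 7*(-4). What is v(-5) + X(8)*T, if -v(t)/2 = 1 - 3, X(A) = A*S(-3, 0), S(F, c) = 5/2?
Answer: -676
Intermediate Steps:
S(F, c) = 5/2 (S(F, c) = 5*(½) = 5/2)
X(A) = 5*A/2 (X(A) = A*(5/2) = 5*A/2)
v(t) = 4 (v(t) = -2*(1 - 3) = -2*(-2) = 4)
T = -34 (T = -6 - 28 = -34)
v(-5) + X(8)*T = 4 + ((5/2)*8)*(-34) = 4 + 20*(-34) = 4 - 680 = -676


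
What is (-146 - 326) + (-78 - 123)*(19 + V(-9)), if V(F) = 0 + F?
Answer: -2482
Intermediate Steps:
V(F) = F
(-146 - 326) + (-78 - 123)*(19 + V(-9)) = (-146 - 326) + (-78 - 123)*(19 - 9) = -472 - 201*10 = -472 - 2010 = -2482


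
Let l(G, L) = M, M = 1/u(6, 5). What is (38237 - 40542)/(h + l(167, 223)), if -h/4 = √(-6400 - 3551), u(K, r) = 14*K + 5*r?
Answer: -251245/1891645297 - 109542820*I*√9951/1891645297 ≈ -0.00013282 - 5.7767*I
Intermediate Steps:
u(K, r) = 5*r + 14*K
h = -4*I*√9951 (h = -4*√(-6400 - 3551) = -4*I*√9951 ≈ -399.02*I)
M = 1/109 (M = 1/(5*5 + 14*6) = 1/(25 + 84) = 1/109 ≈ 0.0091743)
l(G, L) = 1/109
(38237 - 40542)/(h + l(167, 223)) = (38237 - 40542)/(-4*I*√9951 + 1/109) = -2305/(1/109 - 4*I*√9951)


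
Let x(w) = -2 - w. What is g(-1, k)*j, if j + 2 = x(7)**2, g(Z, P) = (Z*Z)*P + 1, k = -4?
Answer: -237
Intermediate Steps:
g(Z, P) = 1 + P*Z**2 (g(Z, P) = Z**2*P + 1 = P*Z**2 + 1 = 1 + P*Z**2)
j = 79 (j = -2 + (-2 - 1*7)**2 = -2 + (-2 - 7)**2 = -2 + (-9)**2 = -2 + 81 = 79)
g(-1, k)*j = (1 - 4*(-1)**2)*79 = (1 - 4*1)*79 = (1 - 4)*79 = -3*79 = -237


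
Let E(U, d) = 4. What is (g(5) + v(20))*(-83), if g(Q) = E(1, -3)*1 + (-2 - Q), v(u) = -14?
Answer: 1411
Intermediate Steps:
g(Q) = 2 - Q (g(Q) = 4*1 + (-2 - Q) = 4 + (-2 - Q) = 2 - Q)
(g(5) + v(20))*(-83) = ((2 - 1*5) - 14)*(-83) = ((2 - 5) - 14)*(-83) = (-3 - 14)*(-83) = -17*(-83) = 1411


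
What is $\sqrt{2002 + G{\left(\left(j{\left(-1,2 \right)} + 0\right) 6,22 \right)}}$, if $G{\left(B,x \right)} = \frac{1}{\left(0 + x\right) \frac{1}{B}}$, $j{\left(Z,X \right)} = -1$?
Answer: $\frac{\sqrt{242209}}{11} \approx 44.741$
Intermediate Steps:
$G{\left(B,x \right)} = \frac{B}{x}$ ($G{\left(B,x \right)} = \frac{1}{x \frac{1}{B}} = \frac{B}{x}$)
$\sqrt{2002 + G{\left(\left(j{\left(-1,2 \right)} + 0\right) 6,22 \right)}} = \sqrt{2002 + \frac{\left(-1 + 0\right) 6}{22}} = \sqrt{2002 + \left(-1\right) 6 \cdot \frac{1}{22}} = \sqrt{2002 - \frac{3}{11}} = \sqrt{\frac{22019}{11}} = \frac{\sqrt{242209}}{11}$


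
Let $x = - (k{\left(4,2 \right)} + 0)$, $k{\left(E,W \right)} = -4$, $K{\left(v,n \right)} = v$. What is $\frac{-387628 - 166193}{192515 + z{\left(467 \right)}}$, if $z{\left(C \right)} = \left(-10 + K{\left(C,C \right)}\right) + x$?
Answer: $- \frac{553821}{192976} \approx -2.8699$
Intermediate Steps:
$x = 4$ ($x = - (-4 + 0) = \left(-1\right) \left(-4\right) = 4$)
$z{\left(C \right)} = -6 + C$ ($z{\left(C \right)} = \left(-10 + C\right) + 4 = -6 + C$)
$\frac{-387628 - 166193}{192515 + z{\left(467 \right)}} = \frac{-387628 - 166193}{192515 + \left(-6 + 467\right)} = - \frac{553821}{192515 + 461} = - \frac{553821}{192976}$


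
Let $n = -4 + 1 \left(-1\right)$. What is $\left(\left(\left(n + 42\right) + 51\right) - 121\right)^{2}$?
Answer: $1089$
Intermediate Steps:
$n = -5$ ($n = -4 - 1 = -5$)
$\left(\left(\left(n + 42\right) + 51\right) - 121\right)^{2} = \left(\left(\left(-5 + 42\right) + 51\right) - 121\right)^{2} = \left(\left(37 + 51\right) - 121\right)^{2} = \left(88 - 121\right)^{2} = \left(-33\right)^{2} = 1089$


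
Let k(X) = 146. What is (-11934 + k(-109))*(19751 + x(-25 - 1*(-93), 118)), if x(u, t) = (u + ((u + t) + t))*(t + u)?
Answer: -1048460084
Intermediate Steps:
x(u, t) = (t + u)*(2*t + 2*u) (x(u, t) = (u + ((t + u) + t))*(t + u) = (u + (u + 2*t))*(t + u) = (2*t + 2*u)*(t + u) = (t + u)*(2*t + 2*u))
(-11934 + k(-109))*(19751 + x(-25 - 1*(-93), 118)) = (-11934 + 146)*(19751 + (2*118**2 + 2*(-25 - 1*(-93))**2 + 4*118*(-25 - 1*(-93)))) = -11788*(19751 + (2*13924 + 2*(-25 + 93)**2 + 4*118*(-25 + 93))) = -11788*(19751 + (27848 + 2*68**2 + 4*118*68)) = -11788*(19751 + (27848 + 2*4624 + 32096)) = -11788*(19751 + (27848 + 9248 + 32096)) = -11788*(19751 + 69192) = -11788*88943 = -1048460084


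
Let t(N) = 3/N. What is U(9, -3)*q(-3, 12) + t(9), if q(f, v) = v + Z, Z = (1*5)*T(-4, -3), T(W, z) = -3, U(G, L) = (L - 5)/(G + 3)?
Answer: 7/3 ≈ 2.3333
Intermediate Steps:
U(G, L) = (-5 + L)/(3 + G)
Z = -15 (Z = (1*5)*(-3) = 5*(-3) = -15)
q(f, v) = -15 + v (q(f, v) = v - 15 = -15 + v)
U(9, -3)*q(-3, 12) + t(9) = ((-5 - 3)/(3 + 9))*(-15 + 12) + 3/9 = (-8/12)*(-3) + 3*(⅑) = ((1/12)*(-8))*(-3) + ⅓ = -⅔*(-3) + ⅓ = 2 + ⅓ = 7/3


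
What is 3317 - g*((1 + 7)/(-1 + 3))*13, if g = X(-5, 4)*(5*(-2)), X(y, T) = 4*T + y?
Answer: 9037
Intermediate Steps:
X(y, T) = y + 4*T
g = -110 (g = (-5 + 4*4)*(5*(-2)) = (-5 + 16)*(-10) = 11*(-10) = -110)
3317 - g*((1 + 7)/(-1 + 3))*13 = 3317 - (-110*(1 + 7)/(-1 + 3))*13 = 3317 - (-880/2)*13 = 3317 - (-110*4)*13 = 3317 - (-440)*13 = 3317 - 1*(-5720) = 3317 + 5720 = 9037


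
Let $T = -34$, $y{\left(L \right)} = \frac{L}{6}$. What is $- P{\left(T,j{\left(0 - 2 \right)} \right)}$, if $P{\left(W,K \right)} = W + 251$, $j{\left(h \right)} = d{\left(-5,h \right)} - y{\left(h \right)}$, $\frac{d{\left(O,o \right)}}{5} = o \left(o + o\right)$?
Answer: $-217$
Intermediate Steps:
$y{\left(L \right)} = \frac{L}{6}$ ($y{\left(L \right)} = L \frac{1}{6} = \frac{L}{6}$)
$d{\left(O,o \right)} = 10 o^{2}$ ($d{\left(O,o \right)} = 5 o \left(o + o\right) = 5 o 2 o = 5 \cdot 2 o^{2} = 10 o^{2}$)
$j{\left(h \right)} = 10 h^{2} - \frac{h}{6}$
$P{\left(W,K \right)} = 251 + W$
$- P{\left(T,j{\left(0 - 2 \right)} \right)} = - (251 - 34) = \left(-1\right) 217 = -217$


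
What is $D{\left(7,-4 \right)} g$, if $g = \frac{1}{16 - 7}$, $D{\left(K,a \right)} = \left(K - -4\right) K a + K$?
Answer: $- \frac{301}{9} \approx -33.444$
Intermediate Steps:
$D{\left(K,a \right)} = K + K a \left(4 + K\right)$ ($D{\left(K,a \right)} = \left(K + 4\right) K a + K = \left(4 + K\right) K a + K = K \left(4 + K\right) a + K = K a \left(4 + K\right) + K = K + K a \left(4 + K\right)$)
$g = \frac{1}{9} \approx 0.11111$
$D{\left(7,-4 \right)} g = 7 \left(1 + 4 \left(-4\right) + 7 \left(-4\right)\right) \frac{1}{9} = 7 \left(1 - 16 - 28\right) \frac{1}{9} = 7 \left(-43\right) \frac{1}{9} = \left(-301\right) \frac{1}{9} = - \frac{301}{9}$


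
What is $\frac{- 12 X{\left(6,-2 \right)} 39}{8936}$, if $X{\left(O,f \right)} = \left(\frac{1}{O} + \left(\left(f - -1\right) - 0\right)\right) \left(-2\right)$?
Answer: $- \frac{195}{2234} \approx -0.087287$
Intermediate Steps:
$X{\left(O,f \right)} = -2 - 2 f - \frac{2}{O}$ ($X{\left(O,f \right)} = \left(\frac{1}{O} + \left(\left(f + 1\right) + 0\right)\right) \left(-2\right) = \left(\frac{1}{O} + \left(\left(1 + f\right) + 0\right)\right) \left(-2\right) = \left(\frac{1}{O} + \left(1 + f\right)\right) \left(-2\right) = \left(1 + f + \frac{1}{O}\right) \left(-2\right) = -2 - 2 f - \frac{2}{O}$)
$\frac{- 12 X{\left(6,-2 \right)} 39}{8936} = \frac{- 12 \left(-2 - -4 - \frac{2}{6}\right) 39}{8936} = - 12 \left(-2 + 4 - \frac{1}{3}\right) 39 \cdot \frac{1}{8936} = \left(-12\right) \frac{5}{3} \cdot 39 \cdot \frac{1}{8936} = \left(-20\right) 39 \cdot \frac{1}{8936} = \left(-780\right) \frac{1}{8936} = - \frac{195}{2234}$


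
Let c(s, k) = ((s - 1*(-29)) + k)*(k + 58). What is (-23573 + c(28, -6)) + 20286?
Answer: -635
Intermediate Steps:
c(s, k) = (58 + k)*(29 + k + s) (c(s, k) = ((s + 29) + k)*(58 + k) = ((29 + s) + k)*(58 + k) = (29 + k + s)*(58 + k) = (58 + k)*(29 + k + s))
(-23573 + c(28, -6)) + 20286 = (-23573 + (1682 + (-6)² + 58*28 + 87*(-6) - 6*28)) + 20286 = (-23573 + (1682 + 36 + 1624 - 522 - 168)) + 20286 = (-23573 + 2652) + 20286 = -20921 + 20286 = -635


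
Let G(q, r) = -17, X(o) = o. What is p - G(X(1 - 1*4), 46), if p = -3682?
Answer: -3665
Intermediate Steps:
p - G(X(1 - 1*4), 46) = -3682 - 1*(-17) = -3682 + 17 = -3665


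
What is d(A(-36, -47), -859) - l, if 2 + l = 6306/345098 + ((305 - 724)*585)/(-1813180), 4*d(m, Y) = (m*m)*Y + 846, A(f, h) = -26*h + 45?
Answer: -10785480555380969981/31286239582 ≈ -3.4474e+8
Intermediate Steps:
A(f, h) = 45 - 26*h
d(m, Y) = 423/2 + Y*m²/4 (d(m, Y) = ((m*m)*Y + 846)/4 = (m²*Y + 846)/4 = (Y*m² + 846)/4 = (846 + Y*m²)/4 = 423/2 + Y*m²/4)
l = -115542697393/62572479164 (l = -2 + (6306/345098 + ((305 - 724)*585)/(-1813180)) = -2 + (6306*(1/345098) - 419*585*(-1/1813180)) = -2 + (3153/172549 - 245115*(-1/1813180)) = -2 + (3153/172549 + 49023/362636) = -2 + 9602260935/62572479164 = -115542697393/62572479164 ≈ -1.8465)
d(A(-36, -47), -859) - l = (423/2 + (¼)*(-859)*(45 - 26*(-47))²) - 1*(-115542697393/62572479164) = (423/2 + (¼)*(-859)*(45 + 1222)²) + 115542697393/62572479164 = (423/2 + (¼)*(-859)*1267²) + 115542697393/62572479164 = (423/2 + (¼)*(-859)*1605289) + 115542697393/62572479164 = (423/2 - 1378943251/4) + 115542697393/62572479164 = -1378942405/4 + 115542697393/62572479164 = -10785480555380969981/31286239582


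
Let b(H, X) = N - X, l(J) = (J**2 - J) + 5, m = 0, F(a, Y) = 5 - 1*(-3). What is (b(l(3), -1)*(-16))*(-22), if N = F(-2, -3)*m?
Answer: 352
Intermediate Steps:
F(a, Y) = 8 (F(a, Y) = 5 + 3 = 8)
N = 0 (N = 8*0 = 0)
l(J) = 5 + J**2 - J
b(H, X) = -X (b(H, X) = 0 - X = -X)
(b(l(3), -1)*(-16))*(-22) = (-1*(-1)*(-16))*(-22) = (1*(-16))*(-22) = -16*(-22) = 352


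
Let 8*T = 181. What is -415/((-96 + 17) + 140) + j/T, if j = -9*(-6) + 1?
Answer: -48275/11041 ≈ -4.3723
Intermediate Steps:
T = 181/8 (T = (⅛)*181 = 181/8 ≈ 22.625)
j = 55 (j = 54 + 1 = 55)
-415/((-96 + 17) + 140) + j/T = -415/((-96 + 17) + 140) + 55/(181/8) = -415/(-79 + 140) + 55*(8/181) = -415/61 + 440/181 = -48275/11041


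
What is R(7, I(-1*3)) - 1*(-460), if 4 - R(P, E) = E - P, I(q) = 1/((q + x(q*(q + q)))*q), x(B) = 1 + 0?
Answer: 2825/6 ≈ 470.83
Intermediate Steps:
x(B) = 1
I(q) = 1/(q*(1 + q)) (I(q) = 1/((q + 1)*q) = 1/((1 + q)*q) = 1/(q*(1 + q)))
R(P, E) = 4 + P - E (R(P, E) = 4 - (E - P) = 4 + (P - E) = 4 + P - E)
R(7, I(-1*3)) - 1*(-460) = (4 + 7 - 1/(((-1*3))*(1 - 1*3))) - 1*(-460) = (4 + 7 - 1/((-3)*(1 - 3))) + 460 = (4 + 7 - (-1)/(3*(-2))) + 460 = (4 + 7 - (-1)*(-1)/(3*2)) + 460 = (4 + 7 - 1*⅙) + 460 = (4 + 7 - ⅙) + 460 = 65/6 + 460 = 2825/6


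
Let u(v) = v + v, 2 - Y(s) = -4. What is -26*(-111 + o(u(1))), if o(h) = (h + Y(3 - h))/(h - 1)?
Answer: 2678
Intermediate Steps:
Y(s) = 6 (Y(s) = 2 - 1*(-4) = 2 + 4 = 6)
u(v) = 2*v
o(h) = (6 + h)/(-1 + h) (o(h) = (h + 6)/(h - 1) = (6 + h)/(-1 + h))
-26*(-111 + o(u(1))) = -26*(-111 + (6 + 2*1)/(-1 + 2*1)) = -26*(-111 + (6 + 2)/(-1 + 2)) = -26*(-111 + 8/1) = -26*(-111 + 1*8) = -26*(-111 + 8) = -26*(-103) = 2678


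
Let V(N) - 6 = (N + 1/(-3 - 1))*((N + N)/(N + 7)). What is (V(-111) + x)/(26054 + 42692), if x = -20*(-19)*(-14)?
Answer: -1154707/14299168 ≈ -0.080753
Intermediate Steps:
V(N) = 6 + 2*N*(-¼ + N)/(7 + N) (V(N) = 6 + (N + 1/(-3 - 1))*((N + N)/(N + 7)) = 6 + (N + 1/(-4))*((2*N)/(7 + N)) = 6 + (N - ¼)*(2*N/(7 + N)) = 6 + (-¼ + N)*(2*N/(7 + N)) = 6 + 2*N*(-¼ + N)/(7 + N))
x = -5320 (x = 380*(-14) = -5320)
(V(-111) + x)/(26054 + 42692) = ((84 + 4*(-111)² + 11*(-111))/(2*(7 - 111)) - 5320)/(26054 + 42692) = ((½)*(84 + 4*12321 - 1221)/(-104) - 5320)/68746 = ((½)*(-1/104)*(84 + 49284 - 1221) - 5320)*(1/68746) = ((½)*(-1/104)*48147 - 5320)*(1/68746) = (-48147/208 - 5320)*(1/68746) = -1154707/208*1/68746 = -1154707/14299168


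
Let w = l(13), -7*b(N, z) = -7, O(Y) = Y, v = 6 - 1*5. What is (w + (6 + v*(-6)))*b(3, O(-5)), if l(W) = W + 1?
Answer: 14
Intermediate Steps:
v = 1 (v = 6 - 5 = 1)
b(N, z) = 1 (b(N, z) = -⅐*(-7) = 1)
l(W) = 1 + W
w = 14 (w = 1 + 13 = 14)
(w + (6 + v*(-6)))*b(3, O(-5)) = (14 + (6 + 1*(-6)))*1 = (14 + (6 - 6))*1 = (14 + 0)*1 = 14*1 = 14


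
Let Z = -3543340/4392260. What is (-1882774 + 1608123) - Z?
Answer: -60316752896/219613 ≈ -2.7465e+5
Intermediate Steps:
Z = -177167/219613 (Z = -3543340*1/4392260 = -177167/219613 ≈ -0.80672)
(-1882774 + 1608123) - Z = (-1882774 + 1608123) - 1*(-177167/219613) = -274651 + 177167/219613 = -60316752896/219613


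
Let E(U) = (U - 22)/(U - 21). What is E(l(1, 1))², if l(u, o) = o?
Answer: 441/400 ≈ 1.1025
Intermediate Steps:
E(U) = (-22 + U)/(-21 + U)
E(l(1, 1))² = ((-22 + 1)/(-21 + 1))² = (-21/(-20))² = (-1/20*(-21))² = (21/20)² = 441/400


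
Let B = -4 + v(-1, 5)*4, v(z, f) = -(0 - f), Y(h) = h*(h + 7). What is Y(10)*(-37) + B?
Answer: -6274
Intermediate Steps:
Y(h) = h*(7 + h)
v(z, f) = f (v(z, f) = -(-1)*f = f)
B = 16 (B = -4 + 5*4 = -4 + 20 = 16)
Y(10)*(-37) + B = (10*(7 + 10))*(-37) + 16 = (10*17)*(-37) + 16 = 170*(-37) + 16 = -6290 + 16 = -6274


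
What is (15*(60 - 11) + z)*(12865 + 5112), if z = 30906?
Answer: 568810257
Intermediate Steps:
(15*(60 - 11) + z)*(12865 + 5112) = (15*(60 - 11) + 30906)*(12865 + 5112) = (15*49 + 30906)*17977 = (735 + 30906)*17977 = 31641*17977 = 568810257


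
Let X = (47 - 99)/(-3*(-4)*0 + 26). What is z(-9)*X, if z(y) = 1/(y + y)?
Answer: 1/9 ≈ 0.11111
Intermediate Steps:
z(y) = 1/(2*y)
X = -2 (X = -52/(12*0 + 26) = -52/(0 + 26) = -52/26 = -52*1/26 = -2)
z(-9)*X = ((1/2)/(-9))*(-2) = ((1/2)*(-1/9))*(-2) = -1/18*(-2) = 1/9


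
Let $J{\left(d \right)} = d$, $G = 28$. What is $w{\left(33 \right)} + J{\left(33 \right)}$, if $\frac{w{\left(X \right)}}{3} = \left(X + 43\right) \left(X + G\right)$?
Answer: $13941$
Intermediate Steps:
$w{\left(X \right)} = 3 \left(28 + X\right) \left(43 + X\right)$ ($w{\left(X \right)} = 3 \left(X + 43\right) \left(X + 28\right) = 3 \left(43 + X\right) \left(28 + X\right) = 3 \left(28 + X\right) \left(43 + X\right)$)
$w{\left(33 \right)} + J{\left(33 \right)} = \left(3612 + 3 \cdot 33^{2} + 213 \cdot 33\right) + 33 = \left(3612 + 3 \cdot 1089 + 7029\right) + 33 = \left(3612 + 3267 + 7029\right) + 33 = 13908 + 33 = 13941$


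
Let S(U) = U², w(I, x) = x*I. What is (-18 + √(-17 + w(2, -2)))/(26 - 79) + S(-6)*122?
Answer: 232794/53 - I*√21/53 ≈ 4392.3 - 0.086464*I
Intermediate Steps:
w(I, x) = I*x
(-18 + √(-17 + w(2, -2)))/(26 - 79) + S(-6)*122 = (-18 + √(-17 + 2*(-2)))/(26 - 79) + (-6)²*122 = (-18 + √(-17 - 4))/(-53) + 36*122 = (-18 + √(-21))*(-1/53) + 4392 = (-18 + I*√21)*(-1/53) + 4392 = (18/53 - I*√21/53) + 4392 = 232794/53 - I*√21/53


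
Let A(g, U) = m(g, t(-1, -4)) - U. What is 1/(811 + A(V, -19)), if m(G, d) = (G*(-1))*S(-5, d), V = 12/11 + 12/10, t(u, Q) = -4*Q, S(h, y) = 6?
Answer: 55/44894 ≈ 0.0012251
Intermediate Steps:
V = 126/55 (V = 12*(1/11) + 12*(⅒) = 12/11 + 6/5 = 126/55 ≈ 2.2909)
m(G, d) = -6*G (m(G, d) = (G*(-1))*6 = -G*6 = -6*G)
A(g, U) = -U - 6*g (A(g, U) = -6*g - U = -U - 6*g)
1/(811 + A(V, -19)) = 1/(811 + (-1*(-19) - 6*126/55)) = 1/(811 + (19 - 756/55)) = 1/(811 + 289/55) = 1/(44894/55) = 55/44894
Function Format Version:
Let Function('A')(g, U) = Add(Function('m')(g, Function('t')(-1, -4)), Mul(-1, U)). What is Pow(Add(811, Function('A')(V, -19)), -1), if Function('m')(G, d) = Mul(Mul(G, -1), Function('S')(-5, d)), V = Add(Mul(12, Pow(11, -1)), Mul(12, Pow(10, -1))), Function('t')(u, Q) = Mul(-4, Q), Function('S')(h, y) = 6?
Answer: Rational(55, 44894) ≈ 0.0012251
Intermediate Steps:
V = Rational(126, 55) (V = Add(Mul(12, Rational(1, 11)), Mul(12, Rational(1, 10))) = Add(Rational(12, 11), Rational(6, 5)) = Rational(126, 55) ≈ 2.2909)
Function('m')(G, d) = Mul(-6, G) (Function('m')(G, d) = Mul(Mul(G, -1), 6) = Mul(Mul(-1, G), 6) = Mul(-6, G))
Function('A')(g, U) = Add(Mul(-1, U), Mul(-6, g)) (Function('A')(g, U) = Add(Mul(-6, g), Mul(-1, U)) = Add(Mul(-1, U), Mul(-6, g)))
Pow(Add(811, Function('A')(V, -19)), -1) = Pow(Add(811, Add(Mul(-1, -19), Mul(-6, Rational(126, 55)))), -1) = Pow(Add(811, Add(19, Rational(-756, 55))), -1) = Pow(Add(811, Rational(289, 55)), -1) = Pow(Rational(44894, 55), -1) = Rational(55, 44894)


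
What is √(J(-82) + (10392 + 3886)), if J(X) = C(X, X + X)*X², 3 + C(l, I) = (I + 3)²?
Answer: √174286910 ≈ 13202.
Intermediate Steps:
C(l, I) = -3 + (3 + I)² (C(l, I) = -3 + (I + 3)² = -3 + (3 + I)²)
J(X) = X²*(-3 + (3 + 2*X)²) (J(X) = (-3 + (3 + (X + X))²)*X² = (-3 + (3 + 2*X)²)*X² = X²*(-3 + (3 + 2*X)²))
√(J(-82) + (10392 + 3886)) = √((-82)²*(-3 + (3 + 2*(-82))²) + (10392 + 3886)) = √(6724*(-3 + (3 - 164)²) + 14278) = √(6724*(-3 + (-161)²) + 14278) = √(6724*(-3 + 25921) + 14278) = √(6724*25918 + 14278) = √(174272632 + 14278) = √174286910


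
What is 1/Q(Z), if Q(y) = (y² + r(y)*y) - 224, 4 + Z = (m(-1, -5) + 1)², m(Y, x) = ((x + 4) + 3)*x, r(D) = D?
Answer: 1/11634 ≈ 8.5955e-5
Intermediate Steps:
m(Y, x) = x*(7 + x) (m(Y, x) = ((4 + x) + 3)*x = (7 + x)*x = x*(7 + x))
Z = 77 (Z = -4 + (-5*(7 - 5) + 1)² = -4 + (-5*2 + 1)² = -4 + (-10 + 1)² = -4 + (-9)² = -4 + 81 = 77)
Q(y) = -224 + 2*y² (Q(y) = (y² + y*y) - 224 = (y² + y²) - 224 = 2*y² - 224 = -224 + 2*y²)
1/Q(Z) = 1/(-224 + 2*77²) = 1/(-224 + 2*5929) = 1/(-224 + 11858) = 1/11634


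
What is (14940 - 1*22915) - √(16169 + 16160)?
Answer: -7975 - √32329 ≈ -8154.8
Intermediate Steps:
(14940 - 1*22915) - √(16169 + 16160) = (14940 - 22915) - √32329 = -7975 - √32329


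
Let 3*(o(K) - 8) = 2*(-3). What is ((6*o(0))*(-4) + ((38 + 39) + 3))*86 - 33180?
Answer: -38684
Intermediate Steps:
o(K) = 6 (o(K) = 8 + (2*(-3))/3 = 8 + (⅓)*(-6) = 8 - 2 = 6)
((6*o(0))*(-4) + ((38 + 39) + 3))*86 - 33180 = ((6*6)*(-4) + ((38 + 39) + 3))*86 - 33180 = (36*(-4) + (77 + 3))*86 - 33180 = (-144 + 80)*86 - 33180 = -64*86 - 33180 = -5504 - 33180 = -38684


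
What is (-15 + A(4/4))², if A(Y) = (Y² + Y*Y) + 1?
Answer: 144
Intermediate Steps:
A(Y) = 1 + 2*Y² (A(Y) = (Y² + Y²) + 1 = 2*Y² + 1 = 1 + 2*Y²)
(-15 + A(4/4))² = (-15 + (1 + 2*(4/4)²))² = (-15 + (1 + 2*(4*(¼))²))² = (-15 + (1 + 2*1²))² = (-15 + (1 + 2*1))² = (-15 + (1 + 2))² = (-15 + 3)² = (-12)² = 144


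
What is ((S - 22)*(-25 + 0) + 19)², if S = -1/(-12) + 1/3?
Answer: 44930209/144 ≈ 3.1202e+5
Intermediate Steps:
S = 5/12 (S = -1*(-1/12) + 1*(⅓) = 1/12 + ⅓ = 5/12 ≈ 0.41667)
((S - 22)*(-25 + 0) + 19)² = ((5/12 - 22)*(-25 + 0) + 19)² = (-259/12*(-25) + 19)² = (6475/12 + 19)² = (6703/12)² = 44930209/144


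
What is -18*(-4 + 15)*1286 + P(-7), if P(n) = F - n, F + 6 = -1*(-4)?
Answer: -254623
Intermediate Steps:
F = -2 (F = -6 - 1*(-4) = -6 + 4 = -2)
P(n) = -2 - n
-18*(-4 + 15)*1286 + P(-7) = -18*(-4 + 15)*1286 + (-2 - 1*(-7)) = -18*11*1286 + (-2 + 7) = -198*1286 + 5 = -254628 + 5 = -254623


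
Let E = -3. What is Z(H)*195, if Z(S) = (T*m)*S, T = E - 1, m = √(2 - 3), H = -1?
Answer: 780*I ≈ 780.0*I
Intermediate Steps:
m = I (m = √(-1) = I ≈ 1.0*I)
T = -4 (T = -3 - 1 = -4)
Z(S) = -4*I*S (Z(S) = (-4*I)*S = -4*I*S)
Z(H)*195 = -4*I*(-1)*195 = (4*I)*195 = 780*I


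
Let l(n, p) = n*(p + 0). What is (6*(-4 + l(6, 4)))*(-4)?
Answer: -480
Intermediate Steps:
l(n, p) = n*p
(6*(-4 + l(6, 4)))*(-4) = (6*(-4 + 6*4))*(-4) = (6*(-4 + 24))*(-4) = (6*20)*(-4) = 120*(-4) = -480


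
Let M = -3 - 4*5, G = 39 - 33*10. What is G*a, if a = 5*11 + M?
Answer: -9312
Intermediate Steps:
G = -291 (G = 39 - 330 = -291)
M = -23 (M = -3 - 20 = -23)
a = 32 (a = 5*11 - 23 = 55 - 23 = 32)
G*a = -291*32 = -9312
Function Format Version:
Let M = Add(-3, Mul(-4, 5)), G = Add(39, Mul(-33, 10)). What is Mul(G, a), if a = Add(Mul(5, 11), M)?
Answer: -9312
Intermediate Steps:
G = -291 (G = Add(39, -330) = -291)
M = -23 (M = Add(-3, -20) = -23)
a = 32 (a = Add(Mul(5, 11), -23) = Add(55, -23) = 32)
Mul(G, a) = Mul(-291, 32) = -9312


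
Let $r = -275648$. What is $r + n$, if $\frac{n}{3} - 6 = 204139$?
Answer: $336787$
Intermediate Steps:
$n = 612435$ ($n = 18 + 3 \cdot 204139 = 18 + 612417 = 612435$)
$r + n = -275648 + 612435 = 336787$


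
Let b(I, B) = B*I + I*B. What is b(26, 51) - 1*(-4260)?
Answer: 6912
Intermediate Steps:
b(I, B) = 2*B*I (b(I, B) = B*I + B*I = 2*B*I)
b(26, 51) - 1*(-4260) = 2*51*26 - 1*(-4260) = 2652 + 4260 = 6912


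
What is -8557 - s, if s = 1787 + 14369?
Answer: -24713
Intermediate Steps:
s = 16156
-8557 - s = -8557 - 1*16156 = -8557 - 16156 = -24713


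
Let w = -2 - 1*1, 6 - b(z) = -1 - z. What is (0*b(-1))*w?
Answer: 0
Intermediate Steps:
b(z) = 7 + z (b(z) = 6 - (-1 - z) = 6 + (1 + z) = 7 + z)
w = -3 (w = -2 - 1 = -3)
(0*b(-1))*w = (0*(7 - 1))*(-3) = (0*6)*(-3) = 0*(-3) = 0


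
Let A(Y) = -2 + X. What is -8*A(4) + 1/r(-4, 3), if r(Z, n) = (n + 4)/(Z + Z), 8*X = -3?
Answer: 125/7 ≈ 17.857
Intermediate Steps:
X = -3/8 (X = (1/8)*(-3) = -3/8 ≈ -0.37500)
r(Z, n) = (4 + n)/(2*Z) (r(Z, n) = (4 + n)/((2*Z)) = (4 + n)*(1/(2*Z)) = (4 + n)/(2*Z))
A(Y) = -19/8 (A(Y) = -2 - 3/8 = -19/8)
-8*A(4) + 1/r(-4, 3) = -8*(-19/8) + 1/((1/2)*(4 + 3)/(-4)) = 19 + 1/((1/2)*(-1/4)*7) = 19 + 1/(-7/8) = 19 - 8/7 = 125/7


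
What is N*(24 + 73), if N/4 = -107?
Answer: -41516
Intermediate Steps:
N = -428 (N = 4*(-107) = -428)
N*(24 + 73) = -428*(24 + 73) = -428*97 = -41516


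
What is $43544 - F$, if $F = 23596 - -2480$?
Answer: $17468$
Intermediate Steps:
$F = 26076$ ($F = 23596 + 2480 = 26076$)
$43544 - F = 43544 - 26076 = 17468$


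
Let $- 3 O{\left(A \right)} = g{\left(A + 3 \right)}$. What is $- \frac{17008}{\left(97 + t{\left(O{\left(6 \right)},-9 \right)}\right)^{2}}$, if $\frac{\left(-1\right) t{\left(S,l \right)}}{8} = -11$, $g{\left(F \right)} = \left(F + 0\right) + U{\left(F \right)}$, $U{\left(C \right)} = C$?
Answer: $- \frac{17008}{34225} \approx -0.49695$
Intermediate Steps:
$g{\left(F \right)} = 2 F$ ($g{\left(F \right)} = \left(F + 0\right) + F = F + F = 2 F$)
$O{\left(A \right)} = -2 - \frac{2 A}{3}$ ($O{\left(A \right)} = - \frac{2 \left(A + 3\right)}{3} = - \frac{2 \left(3 + A\right)}{3} = - \frac{6 + 2 A}{3} = -2 - \frac{2 A}{3}$)
$t{\left(S,l \right)} = 88$ ($t{\left(S,l \right)} = \left(-8\right) \left(-11\right) = 88$)
$- \frac{17008}{\left(97 + t{\left(O{\left(6 \right)},-9 \right)}\right)^{2}} = - \frac{17008}{\left(97 + 88\right)^{2}} = - \frac{17008}{185^{2}} = - \frac{17008}{34225}$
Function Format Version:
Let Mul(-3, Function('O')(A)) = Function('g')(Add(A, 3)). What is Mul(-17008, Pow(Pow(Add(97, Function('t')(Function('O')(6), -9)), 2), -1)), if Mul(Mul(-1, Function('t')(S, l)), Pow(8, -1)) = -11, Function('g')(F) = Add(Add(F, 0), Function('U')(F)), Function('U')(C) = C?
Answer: Rational(-17008, 34225) ≈ -0.49695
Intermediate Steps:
Function('g')(F) = Mul(2, F) (Function('g')(F) = Add(Add(F, 0), F) = Add(F, F) = Mul(2, F))
Function('O')(A) = Add(-2, Mul(Rational(-2, 3), A)) (Function('O')(A) = Mul(Rational(-1, 3), Mul(2, Add(A, 3))) = Mul(Rational(-1, 3), Mul(2, Add(3, A))) = Mul(Rational(-1, 3), Add(6, Mul(2, A))) = Add(-2, Mul(Rational(-2, 3), A)))
Function('t')(S, l) = 88 (Function('t')(S, l) = Mul(-8, -11) = 88)
Mul(-17008, Pow(Pow(Add(97, Function('t')(Function('O')(6), -9)), 2), -1)) = Mul(-17008, Pow(Pow(Add(97, 88), 2), -1)) = Mul(-17008, Pow(Pow(185, 2), -1)) = Mul(-17008, Pow(34225, -1)) = Mul(-17008, Rational(1, 34225)) = Rational(-17008, 34225)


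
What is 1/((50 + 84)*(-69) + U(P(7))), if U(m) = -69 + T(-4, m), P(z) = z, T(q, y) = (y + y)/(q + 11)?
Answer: -1/9313 ≈ -0.00010738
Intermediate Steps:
T(q, y) = 2*y/(11 + q) (T(q, y) = (2*y)/(11 + q) = 2*y/(11 + q))
U(m) = -69 + 2*m/7 (U(m) = -69 + 2*m/(11 - 4) = -69 + 2*m/7)
1/((50 + 84)*(-69) + U(P(7))) = 1/((50 + 84)*(-69) + (-69 + (2/7)*7)) = 1/(134*(-69) + (-69 + 2)) = 1/(-9246 - 67) = 1/(-9313) = -1/9313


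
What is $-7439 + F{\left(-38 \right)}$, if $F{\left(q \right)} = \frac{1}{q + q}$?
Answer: $- \frac{565365}{76} \approx -7439.0$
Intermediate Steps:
$F{\left(q \right)} = \frac{1}{2 q}$
$-7439 + F{\left(-38 \right)} = -7439 + \frac{1}{2 \left(-38\right)} = -7439 + \frac{1}{2} \left(- \frac{1}{38}\right) = -7439 - \frac{1}{76} = - \frac{565365}{76}$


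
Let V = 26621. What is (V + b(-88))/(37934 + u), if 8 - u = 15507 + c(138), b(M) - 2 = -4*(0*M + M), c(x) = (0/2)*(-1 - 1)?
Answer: 5395/4487 ≈ 1.2024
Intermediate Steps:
c(x) = 0 (c(x) = (0*(1/2))*(-2) = 0*(-2) = 0)
b(M) = 2 - 4*M (b(M) = 2 - 4*(0*M + M) = 2 - 4*(0 + M) = 2 - 4*M)
u = -15499 (u = 8 - (15507 + 0) = 8 - 1*15507 = 8 - 15507 = -15499)
(V + b(-88))/(37934 + u) = (26621 + (2 - 4*(-88)))/(37934 - 15499) = (26621 + (2 + 352))/22435 = (26621 + 354)*(1/22435) = 26975*(1/22435) = 5395/4487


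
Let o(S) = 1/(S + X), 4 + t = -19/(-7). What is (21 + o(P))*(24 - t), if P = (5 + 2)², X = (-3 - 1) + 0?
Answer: 55814/105 ≈ 531.56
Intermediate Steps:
t = -9/7 (t = -4 - 19/(-7) = -4 - 19*(-⅐) = -4 + 19/7 = -9/7 ≈ -1.2857)
X = -4 (X = -4 + 0 = -4)
P = 49 (P = 7² = 49)
o(S) = 1/(-4 + S) (o(S) = 1/(S - 4) = 1/(-4 + S))
(21 + o(P))*(24 - t) = (21 + 1/(-4 + 49))*(24 - 1*(-9/7)) = (21 + 1/45)*(24 + 9/7) = (21 + 1/45)*(177/7) = (946/45)*(177/7) = 55814/105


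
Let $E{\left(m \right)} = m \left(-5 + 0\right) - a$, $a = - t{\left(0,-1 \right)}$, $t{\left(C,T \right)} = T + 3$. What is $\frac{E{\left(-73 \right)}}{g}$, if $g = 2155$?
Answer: $\frac{367}{2155} \approx 0.1703$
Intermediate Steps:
$t{\left(C,T \right)} = 3 + T$
$a = -2$ ($a = - (3 - 1) = \left(-1\right) 2 = -2$)
$E{\left(m \right)} = 2 - 5 m$ ($E{\left(m \right)} = m \left(-5 + 0\right) - -2 = m \left(-5\right) + 2 = - 5 m + 2 = 2 - 5 m$)
$\frac{E{\left(-73 \right)}}{g} = \frac{2 - -365}{2155} = \left(2 + 365\right) \frac{1}{2155} = 367 \cdot \frac{1}{2155} = \frac{367}{2155}$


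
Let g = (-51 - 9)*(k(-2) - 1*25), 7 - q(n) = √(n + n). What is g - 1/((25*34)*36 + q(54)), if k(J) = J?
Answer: 1517597081813/936788341 - 6*√3/936788341 ≈ 1620.0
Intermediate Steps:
q(n) = 7 - √2*√n (q(n) = 7 - √(n + n) = 7 - √(2*n) = 7 - √2*√n)
g = 1620 (g = (-51 - 9)*(-2 - 1*25) = -60*(-2 - 25) = -60*(-27) = 1620)
g - 1/((25*34)*36 + q(54)) = 1620 - 1/((25*34)*36 + (7 - √2*√54)) = 1620 - 1/(850*36 + (7 - √2*3*√6)) = 1620 - 1/(30600 + (7 - 6*√3)) = 1620 - 1/(30607 - 6*√3)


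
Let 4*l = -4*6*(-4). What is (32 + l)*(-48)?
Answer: -2688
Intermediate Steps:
l = 24 (l = (-4*6*(-4))/4 = (-24*(-4))/4 = (¼)*96 = 24)
(32 + l)*(-48) = (32 + 24)*(-48) = 56*(-48) = -2688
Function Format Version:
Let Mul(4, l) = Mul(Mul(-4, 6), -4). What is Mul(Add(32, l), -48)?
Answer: -2688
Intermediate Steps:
l = 24 (l = Mul(Rational(1, 4), Mul(Mul(-4, 6), -4)) = Mul(Rational(1, 4), Mul(-24, -4)) = Mul(Rational(1, 4), 96) = 24)
Mul(Add(32, l), -48) = Mul(Add(32, 24), -48) = Mul(56, -48) = -2688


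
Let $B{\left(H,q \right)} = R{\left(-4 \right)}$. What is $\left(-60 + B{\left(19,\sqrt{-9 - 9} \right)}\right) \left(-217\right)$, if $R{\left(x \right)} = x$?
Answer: $13888$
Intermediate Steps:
$B{\left(H,q \right)} = -4$
$\left(-60 + B{\left(19,\sqrt{-9 - 9} \right)}\right) \left(-217\right) = \left(-60 - 4\right) \left(-217\right) = \left(-64\right) \left(-217\right) = 13888$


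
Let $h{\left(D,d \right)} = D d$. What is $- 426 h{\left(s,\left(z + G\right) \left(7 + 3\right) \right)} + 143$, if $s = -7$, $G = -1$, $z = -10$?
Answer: $-327877$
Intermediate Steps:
$- 426 h{\left(s,\left(z + G\right) \left(7 + 3\right) \right)} + 143 = - 426 \left(- 7 \left(-10 - 1\right) \left(7 + 3\right)\right) + 143 = - 426 \left(- 7 \left(\left(-11\right) 10\right)\right) + 143 = - 426 \left(\left(-7\right) \left(-110\right)\right) + 143 = \left(-426\right) 770 + 143 = -328020 + 143 = -327877$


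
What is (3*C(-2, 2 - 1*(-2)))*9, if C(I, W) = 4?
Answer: 108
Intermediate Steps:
(3*C(-2, 2 - 1*(-2)))*9 = (3*4)*9 = 12*9 = 108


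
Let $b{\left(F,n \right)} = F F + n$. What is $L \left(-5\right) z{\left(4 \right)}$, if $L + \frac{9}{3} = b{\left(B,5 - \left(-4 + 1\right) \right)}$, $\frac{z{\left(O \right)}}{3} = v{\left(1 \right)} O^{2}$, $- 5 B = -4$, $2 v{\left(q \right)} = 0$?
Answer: $0$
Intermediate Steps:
$v{\left(q \right)} = 0$ ($v{\left(q \right)} = \frac{1}{2} \cdot 0 = 0$)
$B = \frac{4}{5}$ ($B = \left(- \frac{1}{5}\right) \left(-4\right) = \frac{4}{5} \approx 0.8$)
$z{\left(O \right)} = 0$ ($z{\left(O \right)} = 3 \cdot 0 O^{2} = 3 \cdot 0 = 0$)
$b{\left(F,n \right)} = n + F^{2}$ ($b{\left(F,n \right)} = F^{2} + n = n + F^{2}$)
$L = \frac{141}{25}$ ($L = -3 + \left(\left(5 - \left(-4 + 1\right)\right) + \left(\frac{4}{5}\right)^{2}\right) = -3 + \left(\left(5 - -3\right) + \frac{16}{25}\right) = -3 + \left(\left(5 + 3\right) + \frac{16}{25}\right) = -3 + \left(8 + \frac{16}{25}\right) = -3 + \frac{216}{25} = \frac{141}{25} \approx 5.64$)
$L \left(-5\right) z{\left(4 \right)} = \frac{141}{25} \left(-5\right) 0 = \left(- \frac{141}{5}\right) 0 = 0$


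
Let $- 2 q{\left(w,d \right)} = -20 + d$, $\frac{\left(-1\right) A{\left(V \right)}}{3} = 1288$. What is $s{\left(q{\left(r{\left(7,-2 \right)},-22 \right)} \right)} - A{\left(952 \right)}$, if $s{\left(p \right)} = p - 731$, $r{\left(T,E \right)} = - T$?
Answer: $3154$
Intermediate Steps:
$A{\left(V \right)} = -3864$ ($A{\left(V \right)} = \left(-3\right) 1288 = -3864$)
$q{\left(w,d \right)} = 10 - \frac{d}{2}$ ($q{\left(w,d \right)} = - \frac{-20 + d}{2} = 10 - \frac{d}{2}$)
$s{\left(p \right)} = -731 + p$ ($s{\left(p \right)} = p - 731 = -731 + p$)
$s{\left(q{\left(r{\left(7,-2 \right)},-22 \right)} \right)} - A{\left(952 \right)} = \left(-731 + \left(10 - -11\right)\right) - -3864 = \left(-731 + \left(10 + 11\right)\right) + 3864 = \left(-731 + 21\right) + 3864 = -710 + 3864 = 3154$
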